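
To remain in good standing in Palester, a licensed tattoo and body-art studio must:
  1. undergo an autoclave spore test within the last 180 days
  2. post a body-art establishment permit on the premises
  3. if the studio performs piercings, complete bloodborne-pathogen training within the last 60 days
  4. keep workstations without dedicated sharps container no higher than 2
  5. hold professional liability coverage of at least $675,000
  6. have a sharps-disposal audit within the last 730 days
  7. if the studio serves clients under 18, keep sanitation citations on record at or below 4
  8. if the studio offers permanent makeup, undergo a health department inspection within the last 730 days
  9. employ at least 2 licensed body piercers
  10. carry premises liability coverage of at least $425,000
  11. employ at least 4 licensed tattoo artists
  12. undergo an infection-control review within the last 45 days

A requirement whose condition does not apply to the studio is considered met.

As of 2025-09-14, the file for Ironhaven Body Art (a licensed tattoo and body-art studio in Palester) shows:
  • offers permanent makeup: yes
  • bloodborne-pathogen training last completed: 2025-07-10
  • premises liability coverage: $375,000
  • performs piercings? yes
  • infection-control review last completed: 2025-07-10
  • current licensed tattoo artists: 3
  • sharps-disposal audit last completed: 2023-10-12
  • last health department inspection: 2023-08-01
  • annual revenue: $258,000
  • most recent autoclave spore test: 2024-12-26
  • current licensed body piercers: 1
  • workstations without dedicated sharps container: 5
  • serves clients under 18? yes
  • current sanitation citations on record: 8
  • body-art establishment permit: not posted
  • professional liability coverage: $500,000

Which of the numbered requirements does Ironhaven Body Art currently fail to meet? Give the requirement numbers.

1, 2, 3, 4, 5, 7, 8, 9, 10, 11, 12

1. autoclave spore test 262 days ago vs limit 180 → not met
2. body-art establishment permit absent → not met
3. condition 'performs piercings' holds; bloodborne-pathogen training 66 days ago vs limit 60 → not met
4. workstations without dedicated sharps container 5 > 2 → not met
5. professional liability coverage $500,000 < $675,000 → not met
6. sharps-disposal audit 703 days ago vs limit 730 → met
7. condition 'serves clients under 18' holds; sanitation citations on record 8 > 4 → not met
8. condition 'offers permanent makeup' holds; health department inspection 775 days ago vs limit 730 → not met
9. licensed body piercers 1 < 2 → not met
10. premises liability coverage $375,000 < $425,000 → not met
11. licensed tattoo artists 3 < 4 → not met
12. infection-control review 66 days ago vs limit 45 → not met
Not met: 1, 2, 3, 4, 5, 7, 8, 9, 10, 11, 12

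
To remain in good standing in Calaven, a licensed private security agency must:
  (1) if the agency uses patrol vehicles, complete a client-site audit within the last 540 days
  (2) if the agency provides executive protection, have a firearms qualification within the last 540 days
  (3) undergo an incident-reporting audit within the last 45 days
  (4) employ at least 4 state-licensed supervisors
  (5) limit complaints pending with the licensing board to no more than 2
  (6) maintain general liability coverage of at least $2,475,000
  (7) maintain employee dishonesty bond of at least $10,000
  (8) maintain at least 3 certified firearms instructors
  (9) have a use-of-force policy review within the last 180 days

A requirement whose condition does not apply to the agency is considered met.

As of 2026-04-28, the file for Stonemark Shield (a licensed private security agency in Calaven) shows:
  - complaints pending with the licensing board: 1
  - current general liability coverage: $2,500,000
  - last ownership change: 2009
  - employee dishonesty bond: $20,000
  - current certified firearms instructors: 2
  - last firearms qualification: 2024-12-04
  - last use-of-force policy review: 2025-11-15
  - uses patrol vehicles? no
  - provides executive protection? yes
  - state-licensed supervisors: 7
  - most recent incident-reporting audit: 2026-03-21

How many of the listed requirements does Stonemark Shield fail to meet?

1. condition 'uses patrol vehicles' does not hold → requirement n/a → met
2. condition 'provides executive protection' holds; firearms qualification 510 days ago vs limit 540 → met
3. incident-reporting audit 38 days ago vs limit 45 → met
4. state-licensed supervisors 7 ≥ 4 → met
5. complaints pending with the licensing board 1 ≤ 2 → met
6. general liability coverage $2,500,000 ≥ $2,475,000 → met
7. employee dishonesty bond $20,000 ≥ $10,000 → met
8. certified firearms instructors 2 < 3 → not met
9. use-of-force policy review 164 days ago vs limit 180 → met
Not met: 1 of 9

1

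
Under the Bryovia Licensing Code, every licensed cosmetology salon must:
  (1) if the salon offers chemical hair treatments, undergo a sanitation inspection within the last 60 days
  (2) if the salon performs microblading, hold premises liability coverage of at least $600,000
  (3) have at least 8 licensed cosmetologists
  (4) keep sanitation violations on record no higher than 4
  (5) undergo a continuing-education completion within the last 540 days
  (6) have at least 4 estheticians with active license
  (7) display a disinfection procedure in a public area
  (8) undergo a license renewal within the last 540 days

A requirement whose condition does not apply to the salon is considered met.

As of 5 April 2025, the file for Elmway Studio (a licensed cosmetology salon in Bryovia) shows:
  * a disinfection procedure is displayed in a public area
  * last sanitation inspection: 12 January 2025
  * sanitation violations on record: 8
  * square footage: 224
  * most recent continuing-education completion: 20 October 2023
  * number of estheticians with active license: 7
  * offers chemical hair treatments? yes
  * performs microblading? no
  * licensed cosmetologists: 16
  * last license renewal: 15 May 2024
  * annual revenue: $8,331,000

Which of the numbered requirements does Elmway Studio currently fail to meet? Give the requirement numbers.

1. condition 'offers chemical hair treatments' holds; sanitation inspection 83 days ago vs limit 60 → not met
2. condition 'performs microblading' does not hold → requirement n/a → met
3. licensed cosmetologists 16 ≥ 8 → met
4. sanitation violations on record 8 > 4 → not met
5. continuing-education completion 533 days ago vs limit 540 → met
6. estheticians with active license 7 ≥ 4 → met
7. disinfection procedure present → met
8. license renewal 325 days ago vs limit 540 → met
Not met: 1, 4

1, 4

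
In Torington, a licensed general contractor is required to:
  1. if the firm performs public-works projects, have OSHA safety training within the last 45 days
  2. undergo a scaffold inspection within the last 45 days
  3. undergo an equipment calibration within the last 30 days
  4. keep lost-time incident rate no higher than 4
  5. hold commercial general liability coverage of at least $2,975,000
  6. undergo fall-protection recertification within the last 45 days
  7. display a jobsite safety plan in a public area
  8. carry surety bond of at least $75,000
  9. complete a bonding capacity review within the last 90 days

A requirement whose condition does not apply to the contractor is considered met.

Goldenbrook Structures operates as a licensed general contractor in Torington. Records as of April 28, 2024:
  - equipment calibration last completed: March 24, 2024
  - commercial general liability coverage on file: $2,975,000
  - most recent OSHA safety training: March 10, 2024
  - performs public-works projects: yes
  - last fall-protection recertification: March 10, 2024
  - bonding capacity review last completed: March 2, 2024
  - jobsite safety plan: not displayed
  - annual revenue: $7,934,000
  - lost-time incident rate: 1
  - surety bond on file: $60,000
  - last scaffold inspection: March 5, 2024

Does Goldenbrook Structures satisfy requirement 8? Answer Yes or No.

8. surety bond $60,000 < $75,000 → not met

No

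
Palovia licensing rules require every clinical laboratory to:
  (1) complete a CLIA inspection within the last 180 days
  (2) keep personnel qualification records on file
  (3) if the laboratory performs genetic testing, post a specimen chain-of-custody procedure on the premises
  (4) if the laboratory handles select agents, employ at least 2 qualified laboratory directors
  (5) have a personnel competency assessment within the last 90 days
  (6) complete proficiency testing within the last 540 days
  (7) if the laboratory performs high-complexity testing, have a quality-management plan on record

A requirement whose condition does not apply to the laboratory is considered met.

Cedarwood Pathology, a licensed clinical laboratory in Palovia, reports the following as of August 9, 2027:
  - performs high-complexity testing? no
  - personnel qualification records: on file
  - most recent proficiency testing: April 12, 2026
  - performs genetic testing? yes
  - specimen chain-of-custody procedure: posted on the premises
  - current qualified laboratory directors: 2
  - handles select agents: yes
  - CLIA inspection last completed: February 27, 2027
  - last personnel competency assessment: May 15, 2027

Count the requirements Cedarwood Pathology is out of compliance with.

0

1. CLIA inspection 163 days ago vs limit 180 → met
2. personnel qualification records present → met
3. condition 'performs genetic testing' holds; specimen chain-of-custody procedure present → met
4. condition 'handles select agents' holds; qualified laboratory directors 2 ≥ 2 → met
5. personnel competency assessment 86 days ago vs limit 90 → met
6. proficiency testing 484 days ago vs limit 540 → met
7. condition 'performs high-complexity testing' does not hold → requirement n/a → met
Not met: 0 of 7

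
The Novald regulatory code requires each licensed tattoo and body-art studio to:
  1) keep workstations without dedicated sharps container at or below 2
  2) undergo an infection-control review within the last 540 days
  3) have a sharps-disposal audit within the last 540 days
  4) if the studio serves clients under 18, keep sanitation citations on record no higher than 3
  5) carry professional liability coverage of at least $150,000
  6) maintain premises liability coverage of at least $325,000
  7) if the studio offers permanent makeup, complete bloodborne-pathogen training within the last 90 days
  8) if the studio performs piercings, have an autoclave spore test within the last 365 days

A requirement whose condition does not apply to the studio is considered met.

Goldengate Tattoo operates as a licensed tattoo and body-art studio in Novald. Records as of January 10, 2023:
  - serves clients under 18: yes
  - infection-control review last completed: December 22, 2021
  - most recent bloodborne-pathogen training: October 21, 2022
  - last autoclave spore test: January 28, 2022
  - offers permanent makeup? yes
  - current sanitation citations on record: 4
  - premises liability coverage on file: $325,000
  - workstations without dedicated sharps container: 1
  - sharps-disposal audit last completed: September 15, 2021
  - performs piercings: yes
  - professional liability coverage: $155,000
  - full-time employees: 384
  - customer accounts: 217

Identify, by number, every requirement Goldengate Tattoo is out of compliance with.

1. workstations without dedicated sharps container 1 ≤ 2 → met
2. infection-control review 384 days ago vs limit 540 → met
3. sharps-disposal audit 482 days ago vs limit 540 → met
4. condition 'serves clients under 18' holds; sanitation citations on record 4 > 3 → not met
5. professional liability coverage $155,000 ≥ $150,000 → met
6. premises liability coverage $325,000 ≥ $325,000 → met
7. condition 'offers permanent makeup' holds; bloodborne-pathogen training 81 days ago vs limit 90 → met
8. condition 'performs piercings' holds; autoclave spore test 347 days ago vs limit 365 → met
Not met: 4

4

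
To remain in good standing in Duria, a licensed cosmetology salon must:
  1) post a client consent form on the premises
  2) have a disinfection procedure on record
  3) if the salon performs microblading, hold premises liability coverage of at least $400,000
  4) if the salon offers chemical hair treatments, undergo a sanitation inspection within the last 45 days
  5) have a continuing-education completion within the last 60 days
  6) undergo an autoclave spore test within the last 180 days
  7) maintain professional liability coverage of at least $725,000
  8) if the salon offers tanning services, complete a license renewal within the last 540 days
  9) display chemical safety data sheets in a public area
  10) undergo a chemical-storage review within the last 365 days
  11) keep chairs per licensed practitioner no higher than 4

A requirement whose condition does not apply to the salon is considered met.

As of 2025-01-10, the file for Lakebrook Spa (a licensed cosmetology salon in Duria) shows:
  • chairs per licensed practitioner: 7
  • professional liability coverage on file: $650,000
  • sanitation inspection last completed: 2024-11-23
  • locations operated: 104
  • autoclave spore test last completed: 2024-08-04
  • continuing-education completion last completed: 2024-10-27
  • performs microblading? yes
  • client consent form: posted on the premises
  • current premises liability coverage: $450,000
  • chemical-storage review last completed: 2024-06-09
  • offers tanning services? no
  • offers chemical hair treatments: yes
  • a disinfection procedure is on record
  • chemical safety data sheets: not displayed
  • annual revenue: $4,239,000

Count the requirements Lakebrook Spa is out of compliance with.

1. client consent form present → met
2. disinfection procedure present → met
3. condition 'performs microblading' holds; premises liability coverage $450,000 ≥ $400,000 → met
4. condition 'offers chemical hair treatments' holds; sanitation inspection 48 days ago vs limit 45 → not met
5. continuing-education completion 75 days ago vs limit 60 → not met
6. autoclave spore test 159 days ago vs limit 180 → met
7. professional liability coverage $650,000 < $725,000 → not met
8. condition 'offers tanning services' does not hold → requirement n/a → met
9. chemical safety data sheets absent → not met
10. chemical-storage review 215 days ago vs limit 365 → met
11. chairs per licensed practitioner 7 > 4 → not met
Not met: 5 of 11

5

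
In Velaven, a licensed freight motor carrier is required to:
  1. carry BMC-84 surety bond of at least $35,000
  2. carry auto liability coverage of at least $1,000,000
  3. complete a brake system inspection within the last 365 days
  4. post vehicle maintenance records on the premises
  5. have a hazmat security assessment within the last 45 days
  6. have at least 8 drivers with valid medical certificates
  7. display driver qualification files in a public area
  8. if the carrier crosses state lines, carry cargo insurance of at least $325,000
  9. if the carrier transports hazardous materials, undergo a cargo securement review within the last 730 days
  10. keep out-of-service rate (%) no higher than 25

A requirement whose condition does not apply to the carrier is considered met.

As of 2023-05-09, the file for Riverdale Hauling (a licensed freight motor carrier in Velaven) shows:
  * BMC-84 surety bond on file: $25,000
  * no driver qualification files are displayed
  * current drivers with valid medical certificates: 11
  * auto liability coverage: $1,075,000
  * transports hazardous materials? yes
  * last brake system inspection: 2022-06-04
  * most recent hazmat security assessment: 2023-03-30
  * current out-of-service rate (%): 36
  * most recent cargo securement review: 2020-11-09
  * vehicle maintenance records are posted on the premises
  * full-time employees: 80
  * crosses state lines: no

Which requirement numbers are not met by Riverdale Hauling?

1, 7, 9, 10

1. BMC-84 surety bond $25,000 < $35,000 → not met
2. auto liability coverage $1,075,000 ≥ $1,000,000 → met
3. brake system inspection 339 days ago vs limit 365 → met
4. vehicle maintenance records present → met
5. hazmat security assessment 40 days ago vs limit 45 → met
6. drivers with valid medical certificates 11 ≥ 8 → met
7. driver qualification files absent → not met
8. condition 'crosses state lines' does not hold → requirement n/a → met
9. condition 'transports hazardous materials' holds; cargo securement review 911 days ago vs limit 730 → not met
10. out-of-service rate (%) 36 > 25 → not met
Not met: 1, 7, 9, 10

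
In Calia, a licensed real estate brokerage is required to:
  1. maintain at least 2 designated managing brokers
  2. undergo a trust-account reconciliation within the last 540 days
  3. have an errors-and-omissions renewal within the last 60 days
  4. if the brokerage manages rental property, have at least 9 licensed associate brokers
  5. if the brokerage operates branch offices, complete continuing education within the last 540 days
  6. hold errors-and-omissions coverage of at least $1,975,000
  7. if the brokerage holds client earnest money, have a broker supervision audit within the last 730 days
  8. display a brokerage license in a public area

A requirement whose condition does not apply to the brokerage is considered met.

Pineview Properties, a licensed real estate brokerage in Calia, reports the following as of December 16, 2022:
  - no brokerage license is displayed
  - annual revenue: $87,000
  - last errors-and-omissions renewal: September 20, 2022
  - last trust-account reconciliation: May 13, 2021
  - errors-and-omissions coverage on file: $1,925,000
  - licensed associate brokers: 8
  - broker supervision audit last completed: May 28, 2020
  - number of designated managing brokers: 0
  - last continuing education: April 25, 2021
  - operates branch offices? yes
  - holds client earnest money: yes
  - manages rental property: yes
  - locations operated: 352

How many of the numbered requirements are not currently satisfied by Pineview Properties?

8

1. designated managing brokers 0 < 2 → not met
2. trust-account reconciliation 582 days ago vs limit 540 → not met
3. errors-and-omissions renewal 87 days ago vs limit 60 → not met
4. condition 'manages rental property' holds; licensed associate brokers 8 < 9 → not met
5. condition 'operates branch offices' holds; continuing education 600 days ago vs limit 540 → not met
6. errors-and-omissions coverage $1,925,000 < $1,975,000 → not met
7. condition 'holds client earnest money' holds; broker supervision audit 932 days ago vs limit 730 → not met
8. brokerage license absent → not met
Not met: 8 of 8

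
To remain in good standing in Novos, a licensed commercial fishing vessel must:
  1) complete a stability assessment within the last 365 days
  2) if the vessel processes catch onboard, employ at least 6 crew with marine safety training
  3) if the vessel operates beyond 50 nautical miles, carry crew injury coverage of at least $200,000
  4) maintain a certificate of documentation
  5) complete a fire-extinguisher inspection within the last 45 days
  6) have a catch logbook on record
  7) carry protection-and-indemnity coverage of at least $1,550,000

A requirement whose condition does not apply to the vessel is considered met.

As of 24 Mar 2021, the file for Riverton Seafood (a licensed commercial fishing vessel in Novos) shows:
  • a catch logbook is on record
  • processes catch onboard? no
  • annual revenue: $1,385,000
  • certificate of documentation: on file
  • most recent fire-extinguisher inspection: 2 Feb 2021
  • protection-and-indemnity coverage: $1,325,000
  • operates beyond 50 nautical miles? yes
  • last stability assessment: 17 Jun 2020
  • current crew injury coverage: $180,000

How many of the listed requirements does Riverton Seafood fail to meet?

3

1. stability assessment 280 days ago vs limit 365 → met
2. condition 'processes catch onboard' does not hold → requirement n/a → met
3. condition 'operates beyond 50 nautical miles' holds; crew injury coverage $180,000 < $200,000 → not met
4. certificate of documentation present → met
5. fire-extinguisher inspection 50 days ago vs limit 45 → not met
6. catch logbook present → met
7. protection-and-indemnity coverage $1,325,000 < $1,550,000 → not met
Not met: 3 of 7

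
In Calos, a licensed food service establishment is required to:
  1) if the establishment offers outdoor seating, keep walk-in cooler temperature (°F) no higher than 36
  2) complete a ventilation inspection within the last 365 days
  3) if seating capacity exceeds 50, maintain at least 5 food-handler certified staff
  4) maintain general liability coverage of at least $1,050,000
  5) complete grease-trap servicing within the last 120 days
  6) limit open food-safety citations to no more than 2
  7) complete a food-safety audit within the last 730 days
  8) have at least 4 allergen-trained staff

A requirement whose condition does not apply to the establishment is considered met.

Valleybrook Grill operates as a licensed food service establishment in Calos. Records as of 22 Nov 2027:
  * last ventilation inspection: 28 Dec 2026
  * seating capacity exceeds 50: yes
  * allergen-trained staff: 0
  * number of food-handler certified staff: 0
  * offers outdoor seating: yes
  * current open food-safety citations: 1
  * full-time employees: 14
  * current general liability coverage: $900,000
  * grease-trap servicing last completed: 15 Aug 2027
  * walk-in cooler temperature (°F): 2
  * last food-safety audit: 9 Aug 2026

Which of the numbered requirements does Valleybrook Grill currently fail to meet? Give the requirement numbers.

1. condition 'offers outdoor seating' holds; walk-in cooler temperature (°F) 2 ≤ 36 → met
2. ventilation inspection 329 days ago vs limit 365 → met
3. condition 'seating capacity exceeds 50' holds; food-handler certified staff 0 < 5 → not met
4. general liability coverage $900,000 < $1,050,000 → not met
5. grease-trap servicing 99 days ago vs limit 120 → met
6. open food-safety citations 1 ≤ 2 → met
7. food-safety audit 470 days ago vs limit 730 → met
8. allergen-trained staff 0 < 4 → not met
Not met: 3, 4, 8

3, 4, 8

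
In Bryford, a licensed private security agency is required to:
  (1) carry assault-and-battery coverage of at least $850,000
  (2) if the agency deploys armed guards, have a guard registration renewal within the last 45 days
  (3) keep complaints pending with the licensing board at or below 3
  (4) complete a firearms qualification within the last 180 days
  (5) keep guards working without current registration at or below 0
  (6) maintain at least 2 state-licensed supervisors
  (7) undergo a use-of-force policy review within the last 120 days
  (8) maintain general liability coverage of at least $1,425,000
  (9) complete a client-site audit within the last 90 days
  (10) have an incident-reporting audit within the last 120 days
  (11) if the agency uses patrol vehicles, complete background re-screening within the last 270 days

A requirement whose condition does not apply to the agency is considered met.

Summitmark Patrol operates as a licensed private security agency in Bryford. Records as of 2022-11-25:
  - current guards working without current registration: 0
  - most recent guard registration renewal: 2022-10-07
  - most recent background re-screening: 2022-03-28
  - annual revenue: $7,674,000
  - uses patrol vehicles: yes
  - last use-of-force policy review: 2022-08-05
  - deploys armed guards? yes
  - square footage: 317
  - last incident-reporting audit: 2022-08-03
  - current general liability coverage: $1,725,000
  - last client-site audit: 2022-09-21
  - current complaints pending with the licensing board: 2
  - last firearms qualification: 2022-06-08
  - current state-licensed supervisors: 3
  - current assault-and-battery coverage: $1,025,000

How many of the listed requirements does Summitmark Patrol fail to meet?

1. assault-and-battery coverage $1,025,000 ≥ $850,000 → met
2. condition 'deploys armed guards' holds; guard registration renewal 49 days ago vs limit 45 → not met
3. complaints pending with the licensing board 2 ≤ 3 → met
4. firearms qualification 170 days ago vs limit 180 → met
5. guards working without current registration 0 ≤ 0 → met
6. state-licensed supervisors 3 ≥ 2 → met
7. use-of-force policy review 112 days ago vs limit 120 → met
8. general liability coverage $1,725,000 ≥ $1,425,000 → met
9. client-site audit 65 days ago vs limit 90 → met
10. incident-reporting audit 114 days ago vs limit 120 → met
11. condition 'uses patrol vehicles' holds; background re-screening 242 days ago vs limit 270 → met
Not met: 1 of 11

1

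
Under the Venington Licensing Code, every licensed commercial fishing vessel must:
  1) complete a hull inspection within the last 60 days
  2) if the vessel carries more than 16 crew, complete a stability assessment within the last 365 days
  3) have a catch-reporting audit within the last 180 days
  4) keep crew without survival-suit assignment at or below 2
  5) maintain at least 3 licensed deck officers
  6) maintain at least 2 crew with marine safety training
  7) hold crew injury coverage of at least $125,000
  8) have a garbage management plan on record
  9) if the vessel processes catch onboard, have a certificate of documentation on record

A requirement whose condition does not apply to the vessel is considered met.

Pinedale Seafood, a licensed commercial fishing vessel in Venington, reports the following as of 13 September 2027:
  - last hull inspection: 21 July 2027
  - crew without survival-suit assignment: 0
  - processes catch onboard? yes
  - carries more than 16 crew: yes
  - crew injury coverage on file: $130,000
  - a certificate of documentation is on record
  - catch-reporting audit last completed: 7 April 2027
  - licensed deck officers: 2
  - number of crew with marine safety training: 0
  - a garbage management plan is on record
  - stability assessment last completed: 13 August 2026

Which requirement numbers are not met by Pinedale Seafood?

2, 5, 6

1. hull inspection 54 days ago vs limit 60 → met
2. condition 'carries more than 16 crew' holds; stability assessment 396 days ago vs limit 365 → not met
3. catch-reporting audit 159 days ago vs limit 180 → met
4. crew without survival-suit assignment 0 ≤ 2 → met
5. licensed deck officers 2 < 3 → not met
6. crew with marine safety training 0 < 2 → not met
7. crew injury coverage $130,000 ≥ $125,000 → met
8. garbage management plan present → met
9. condition 'processes catch onboard' holds; certificate of documentation present → met
Not met: 2, 5, 6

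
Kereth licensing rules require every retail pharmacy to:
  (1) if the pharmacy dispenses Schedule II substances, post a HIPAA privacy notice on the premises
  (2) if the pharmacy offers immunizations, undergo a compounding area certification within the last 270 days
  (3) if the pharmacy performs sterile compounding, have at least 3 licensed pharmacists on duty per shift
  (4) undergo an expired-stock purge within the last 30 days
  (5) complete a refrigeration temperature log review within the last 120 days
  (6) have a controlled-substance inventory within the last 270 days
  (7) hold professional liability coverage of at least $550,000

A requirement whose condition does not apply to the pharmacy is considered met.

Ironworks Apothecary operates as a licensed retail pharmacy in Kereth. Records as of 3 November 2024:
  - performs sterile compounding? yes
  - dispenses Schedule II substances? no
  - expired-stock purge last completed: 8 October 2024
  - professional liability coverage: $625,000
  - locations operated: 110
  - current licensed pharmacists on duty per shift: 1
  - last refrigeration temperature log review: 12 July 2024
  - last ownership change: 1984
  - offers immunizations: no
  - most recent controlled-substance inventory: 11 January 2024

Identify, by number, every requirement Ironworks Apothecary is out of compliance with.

1. condition 'dispenses Schedule II substances' does not hold → requirement n/a → met
2. condition 'offers immunizations' does not hold → requirement n/a → met
3. condition 'performs sterile compounding' holds; licensed pharmacists on duty per shift 1 < 3 → not met
4. expired-stock purge 26 days ago vs limit 30 → met
5. refrigeration temperature log review 114 days ago vs limit 120 → met
6. controlled-substance inventory 297 days ago vs limit 270 → not met
7. professional liability coverage $625,000 ≥ $550,000 → met
Not met: 3, 6

3, 6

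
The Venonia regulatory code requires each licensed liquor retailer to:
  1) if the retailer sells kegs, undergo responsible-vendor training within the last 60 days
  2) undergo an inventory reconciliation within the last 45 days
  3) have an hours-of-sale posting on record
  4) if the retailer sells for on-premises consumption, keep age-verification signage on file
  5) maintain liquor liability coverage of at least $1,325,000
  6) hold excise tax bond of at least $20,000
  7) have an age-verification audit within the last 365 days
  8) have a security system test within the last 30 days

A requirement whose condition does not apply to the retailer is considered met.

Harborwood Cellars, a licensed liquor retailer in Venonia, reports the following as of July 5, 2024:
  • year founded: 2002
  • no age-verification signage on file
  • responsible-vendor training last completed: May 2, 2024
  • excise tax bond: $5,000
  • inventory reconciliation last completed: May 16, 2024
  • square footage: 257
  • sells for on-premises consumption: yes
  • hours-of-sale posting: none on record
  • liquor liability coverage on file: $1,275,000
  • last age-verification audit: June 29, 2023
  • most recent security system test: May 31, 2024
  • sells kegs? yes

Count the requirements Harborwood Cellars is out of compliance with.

1. condition 'sells kegs' holds; responsible-vendor training 64 days ago vs limit 60 → not met
2. inventory reconciliation 50 days ago vs limit 45 → not met
3. hours-of-sale posting absent → not met
4. condition 'sells for on-premises consumption' holds; age-verification signage absent → not met
5. liquor liability coverage $1,275,000 < $1,325,000 → not met
6. excise tax bond $5,000 < $20,000 → not met
7. age-verification audit 372 days ago vs limit 365 → not met
8. security system test 35 days ago vs limit 30 → not met
Not met: 8 of 8

8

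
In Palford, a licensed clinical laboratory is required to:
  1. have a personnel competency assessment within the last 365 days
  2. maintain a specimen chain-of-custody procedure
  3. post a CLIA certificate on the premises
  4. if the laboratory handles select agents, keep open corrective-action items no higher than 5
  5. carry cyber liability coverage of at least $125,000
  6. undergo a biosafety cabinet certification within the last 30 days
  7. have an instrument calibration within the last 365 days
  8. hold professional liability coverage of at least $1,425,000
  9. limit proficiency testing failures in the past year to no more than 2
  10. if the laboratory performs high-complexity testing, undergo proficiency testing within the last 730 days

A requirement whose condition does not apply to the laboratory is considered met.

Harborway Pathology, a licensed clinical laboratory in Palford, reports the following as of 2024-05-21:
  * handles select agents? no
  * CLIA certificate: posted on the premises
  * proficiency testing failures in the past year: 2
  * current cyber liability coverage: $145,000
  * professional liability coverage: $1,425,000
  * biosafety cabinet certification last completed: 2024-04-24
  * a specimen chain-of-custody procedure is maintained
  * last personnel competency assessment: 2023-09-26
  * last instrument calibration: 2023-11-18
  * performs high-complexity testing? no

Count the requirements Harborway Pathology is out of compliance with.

1. personnel competency assessment 238 days ago vs limit 365 → met
2. specimen chain-of-custody procedure present → met
3. CLIA certificate present → met
4. condition 'handles select agents' does not hold → requirement n/a → met
5. cyber liability coverage $145,000 ≥ $125,000 → met
6. biosafety cabinet certification 27 days ago vs limit 30 → met
7. instrument calibration 185 days ago vs limit 365 → met
8. professional liability coverage $1,425,000 ≥ $1,425,000 → met
9. proficiency testing failures in the past year 2 ≤ 2 → met
10. condition 'performs high-complexity testing' does not hold → requirement n/a → met
Not met: 0 of 10

0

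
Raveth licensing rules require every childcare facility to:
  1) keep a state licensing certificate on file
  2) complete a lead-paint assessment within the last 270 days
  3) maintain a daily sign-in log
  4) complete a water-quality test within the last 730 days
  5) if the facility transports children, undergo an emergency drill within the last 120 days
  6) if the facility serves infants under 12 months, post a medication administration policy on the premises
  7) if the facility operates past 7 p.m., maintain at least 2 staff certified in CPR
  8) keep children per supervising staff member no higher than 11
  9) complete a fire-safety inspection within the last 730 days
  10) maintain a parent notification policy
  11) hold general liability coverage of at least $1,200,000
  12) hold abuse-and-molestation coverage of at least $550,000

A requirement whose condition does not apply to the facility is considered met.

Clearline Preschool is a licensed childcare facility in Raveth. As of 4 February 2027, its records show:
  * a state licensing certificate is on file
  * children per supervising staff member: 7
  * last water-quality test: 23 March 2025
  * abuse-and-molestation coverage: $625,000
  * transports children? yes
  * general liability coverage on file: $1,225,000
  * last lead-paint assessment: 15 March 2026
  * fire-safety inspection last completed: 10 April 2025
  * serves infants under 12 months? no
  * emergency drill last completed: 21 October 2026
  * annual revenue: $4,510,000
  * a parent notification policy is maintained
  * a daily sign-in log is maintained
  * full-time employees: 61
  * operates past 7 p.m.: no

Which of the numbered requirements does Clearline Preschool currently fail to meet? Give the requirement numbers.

1. state licensing certificate present → met
2. lead-paint assessment 326 days ago vs limit 270 → not met
3. daily sign-in log present → met
4. water-quality test 683 days ago vs limit 730 → met
5. condition 'transports children' holds; emergency drill 106 days ago vs limit 120 → met
6. condition 'serves infants under 12 months' does not hold → requirement n/a → met
7. condition 'operates past 7 p.m.' does not hold → requirement n/a → met
8. children per supervising staff member 7 ≤ 11 → met
9. fire-safety inspection 665 days ago vs limit 730 → met
10. parent notification policy present → met
11. general liability coverage $1,225,000 ≥ $1,200,000 → met
12. abuse-and-molestation coverage $625,000 ≥ $550,000 → met
Not met: 2

2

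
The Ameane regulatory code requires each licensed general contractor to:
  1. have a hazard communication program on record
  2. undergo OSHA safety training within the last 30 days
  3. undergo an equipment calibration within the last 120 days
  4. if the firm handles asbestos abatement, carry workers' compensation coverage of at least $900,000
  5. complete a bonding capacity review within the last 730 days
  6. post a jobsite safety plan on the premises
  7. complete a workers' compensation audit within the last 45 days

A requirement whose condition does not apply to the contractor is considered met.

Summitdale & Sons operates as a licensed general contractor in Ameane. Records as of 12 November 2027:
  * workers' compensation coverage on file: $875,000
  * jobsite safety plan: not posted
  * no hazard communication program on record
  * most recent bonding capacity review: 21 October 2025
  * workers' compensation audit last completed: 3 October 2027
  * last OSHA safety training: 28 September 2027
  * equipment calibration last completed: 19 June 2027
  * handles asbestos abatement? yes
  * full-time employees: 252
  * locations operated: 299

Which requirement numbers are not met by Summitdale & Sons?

1. hazard communication program absent → not met
2. OSHA safety training 45 days ago vs limit 30 → not met
3. equipment calibration 146 days ago vs limit 120 → not met
4. condition 'handles asbestos abatement' holds; workers' compensation coverage $875,000 < $900,000 → not met
5. bonding capacity review 752 days ago vs limit 730 → not met
6. jobsite safety plan absent → not met
7. workers' compensation audit 40 days ago vs limit 45 → met
Not met: 1, 2, 3, 4, 5, 6

1, 2, 3, 4, 5, 6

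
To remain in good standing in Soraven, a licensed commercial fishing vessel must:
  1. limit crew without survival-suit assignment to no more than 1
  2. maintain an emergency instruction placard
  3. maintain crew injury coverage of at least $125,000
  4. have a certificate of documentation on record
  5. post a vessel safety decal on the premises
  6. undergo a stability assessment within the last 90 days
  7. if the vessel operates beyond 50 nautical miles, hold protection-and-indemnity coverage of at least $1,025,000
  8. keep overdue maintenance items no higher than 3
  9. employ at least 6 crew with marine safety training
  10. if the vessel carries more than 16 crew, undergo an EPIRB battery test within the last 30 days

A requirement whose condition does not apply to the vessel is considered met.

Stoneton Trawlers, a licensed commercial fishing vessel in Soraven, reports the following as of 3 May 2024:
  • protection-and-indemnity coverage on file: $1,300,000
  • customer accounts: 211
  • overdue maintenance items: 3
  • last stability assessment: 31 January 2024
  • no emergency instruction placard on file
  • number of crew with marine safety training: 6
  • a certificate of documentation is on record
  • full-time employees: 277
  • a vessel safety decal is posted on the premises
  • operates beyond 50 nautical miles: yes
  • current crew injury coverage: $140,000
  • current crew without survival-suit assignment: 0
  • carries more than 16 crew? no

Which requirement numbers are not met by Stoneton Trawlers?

1. crew without survival-suit assignment 0 ≤ 1 → met
2. emergency instruction placard absent → not met
3. crew injury coverage $140,000 ≥ $125,000 → met
4. certificate of documentation present → met
5. vessel safety decal present → met
6. stability assessment 93 days ago vs limit 90 → not met
7. condition 'operates beyond 50 nautical miles' holds; protection-and-indemnity coverage $1,300,000 ≥ $1,025,000 → met
8. overdue maintenance items 3 ≤ 3 → met
9. crew with marine safety training 6 ≥ 6 → met
10. condition 'carries more than 16 crew' does not hold → requirement n/a → met
Not met: 2, 6

2, 6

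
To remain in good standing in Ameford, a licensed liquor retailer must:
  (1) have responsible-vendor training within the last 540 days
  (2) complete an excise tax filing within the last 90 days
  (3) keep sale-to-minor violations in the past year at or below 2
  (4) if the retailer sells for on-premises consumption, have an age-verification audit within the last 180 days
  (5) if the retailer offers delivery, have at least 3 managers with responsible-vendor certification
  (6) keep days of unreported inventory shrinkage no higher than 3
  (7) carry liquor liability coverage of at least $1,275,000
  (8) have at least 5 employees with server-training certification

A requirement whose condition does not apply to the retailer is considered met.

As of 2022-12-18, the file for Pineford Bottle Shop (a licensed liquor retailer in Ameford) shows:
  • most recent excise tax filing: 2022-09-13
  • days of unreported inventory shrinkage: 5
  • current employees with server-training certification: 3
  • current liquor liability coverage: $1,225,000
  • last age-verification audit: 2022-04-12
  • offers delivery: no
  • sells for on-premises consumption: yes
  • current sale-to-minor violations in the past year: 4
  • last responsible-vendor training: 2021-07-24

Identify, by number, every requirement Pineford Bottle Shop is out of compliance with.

2, 3, 4, 6, 7, 8

1. responsible-vendor training 512 days ago vs limit 540 → met
2. excise tax filing 96 days ago vs limit 90 → not met
3. sale-to-minor violations in the past year 4 > 2 → not met
4. condition 'sells for on-premises consumption' holds; age-verification audit 250 days ago vs limit 180 → not met
5. condition 'offers delivery' does not hold → requirement n/a → met
6. days of unreported inventory shrinkage 5 > 3 → not met
7. liquor liability coverage $1,225,000 < $1,275,000 → not met
8. employees with server-training certification 3 < 5 → not met
Not met: 2, 3, 4, 6, 7, 8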